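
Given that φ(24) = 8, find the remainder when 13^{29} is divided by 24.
By Euler: 13^{8} ≡ 1 (mod 24) since gcd(13, 24) = 1. 29 = 3×8 + 5. So 13^{29} ≡ 13^{5} ≡ 13 (mod 24)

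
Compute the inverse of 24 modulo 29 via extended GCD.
Extended GCD: 24(-6) + 29(5) = 1. So 24^(-1) ≡ -6 ≡ 23 (mod 29). Verify: 24 × 23 = 552 ≡ 1 (mod 29)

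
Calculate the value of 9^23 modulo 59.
By repeated squaring mod 59: 9^{1}≡9, 9^{2}≡22, 9^{4}≡12, 9^{8}≡26, 9^{16}≡27. Then 9^{23} = 9^{16+4+2+1} ≡ 27 × 12 × 22 × 9 ≡ 19 mod 59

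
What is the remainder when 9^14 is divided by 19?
By repeated squaring (mod 19): 9^{1}≡9, 9^{2}≡5, 9^{4}≡6, 9^{8}≡17. Then 9^{14} = 9^{8+4+2} ≡ 17 × 6 × 5 ≡ 16 (mod 19)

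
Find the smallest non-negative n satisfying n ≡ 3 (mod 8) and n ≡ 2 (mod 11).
M = 8 × 11 = 88. M₁ = 11, y₁ ≡ 3 (mod 8). M₂ = 8, y₂ ≡ 7 (mod 11). n = 3×11×3 + 2×8×7 ≡ 35 (mod 88)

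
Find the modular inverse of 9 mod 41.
Since 41 is prime, by Fermat 9^(-1) ≡ 9^{39} ≡ 32 (mod 41). Verify: 9 × 32 = 288 ≡ 1 (mod 41)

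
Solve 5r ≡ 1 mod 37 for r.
Since 37 is prime, by Fermat 5^(-1) ≡ 5^{35} ≡ 15 mod 37. Verify: 5 × 15 = 75 ≡ 1 mod 37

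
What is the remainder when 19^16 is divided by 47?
By repeated squaring mod 47: 19^{1}≡19, 19^{2}≡32, 19^{4}≡37, 19^{8}≡6, 19^{16}≡36. So 19^{16} ≡ 36 mod 47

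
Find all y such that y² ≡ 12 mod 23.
The square roots of 12 mod 23 are 9 and 14. Verify: 9² = 81 ≡ 12 mod 23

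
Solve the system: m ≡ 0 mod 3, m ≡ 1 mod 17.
M = 3 × 17 = 51. M₁ = 17, y₁ ≡ 2 mod 3. M₂ = 3, y₂ ≡ 6 mod 17. m = 0×17×2 + 1×3×6 ≡ 18 mod 51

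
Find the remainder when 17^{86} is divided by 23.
By Fermat: 17^{22} ≡ 1 (mod 23). 86 = 3×22 + 20. So 17^{86} ≡ 17^{20} ≡ 16 (mod 23)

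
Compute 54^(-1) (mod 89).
Since 89 is prime, by Fermat 54^(-1) ≡ 54^{87} ≡ 61 (mod 89). Verify: 54 × 61 = 3294 ≡ 1 (mod 89)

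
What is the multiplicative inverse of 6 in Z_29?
Since 29 is prime, by Fermat 6^(-1) ≡ 6^{27} ≡ 5 mod 29. Verify: 6 × 5 = 30 ≡ 1 mod 29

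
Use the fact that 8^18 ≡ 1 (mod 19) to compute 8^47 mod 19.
By Fermat: 8^{18} ≡ 1 (mod 19). 47 = 2×18 + 11. So 8^{47} ≡ 8^{11} ≡ 12 (mod 19)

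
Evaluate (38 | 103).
(38/103) = 38^{51} mod 103 = 1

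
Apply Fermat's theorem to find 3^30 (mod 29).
By Fermat: 3^{28} ≡ 1 (mod 29). So 3^{30} = 3^{28} · 3^{2} ≡ 3^{2} ≡ 9 (mod 29)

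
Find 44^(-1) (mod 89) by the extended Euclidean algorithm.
Extended GCD: 44(-2) + 89(1) = 1. So 44^(-1) ≡ -2 ≡ 87 (mod 89). Verify: 44 × 87 = 3828 ≡ 1 (mod 89)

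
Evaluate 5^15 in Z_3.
Using Fermat: 5^{2} ≡ 1 mod 3. 15 ≡ 1 mod 2. So 5^{15} ≡ 5^{1} ≡ 2 mod 3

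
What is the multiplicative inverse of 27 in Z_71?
Since 71 is prime, by Fermat 27^(-1) ≡ 27^{69} ≡ 50 (mod 71). Verify: 27 × 50 = 1350 ≡ 1 (mod 71)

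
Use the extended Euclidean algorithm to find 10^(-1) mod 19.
Extended GCD: 10(2) + 19(-1) = 1. So 10^(-1) ≡ 2 mod 19. Verify: 10 × 2 = 20 ≡ 1 mod 19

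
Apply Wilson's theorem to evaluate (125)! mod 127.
(126)! = (125)! × (126) ≡ -1 (mod 127). So (125)! ≡ -1 × (126)^(-1) ≡ (-1)×(-1) = 1 (mod 127)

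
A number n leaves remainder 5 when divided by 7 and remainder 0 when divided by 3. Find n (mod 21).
M = 7 × 3 = 21. M₁ = 3, y₁ ≡ 5 (mod 7). M₂ = 7, y₂ ≡ 1 (mod 3). n = 5×3×5 + 0×7×1 ≡ 12 (mod 21)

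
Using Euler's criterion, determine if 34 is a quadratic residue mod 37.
By Euler's criterion: 34^{18} ≡ 1 mod 37. Since this equals 1, 34 is a QR.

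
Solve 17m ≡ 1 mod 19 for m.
Since 19 is prime, by Fermat 17^(-1) ≡ 17^{17} ≡ 9 mod 19. Verify: 17 × 9 = 153 ≡ 1 mod 19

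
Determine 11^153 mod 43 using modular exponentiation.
Using Fermat: 11^{42} ≡ 1 mod 43. 153 ≡ 27 mod 42. So 11^{153} ≡ 11^{27} ≡ 4 mod 43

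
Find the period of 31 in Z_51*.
Powers of 31 mod 51: 31^1≡31, 31^2≡43, 31^3≡7, 31^4≡13, 31^5≡46, 31^6≡49, 31^7≡40, 31^8≡16, 31^9≡37, 31^10≡25, 31^11≡10, 31^12≡4, 31^13≡22, 31^14≡19, 31^15≡28, 31^16≡1. So the order of 31 is 16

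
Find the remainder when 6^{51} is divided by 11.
By Fermat: 6^{10} ≡ 1 (mod 11). 51 = 5×10 + 1. So 6^{51} ≡ 6^{1} ≡ 6 (mod 11)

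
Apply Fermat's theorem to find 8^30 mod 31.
By Fermat's Little Theorem, 8^{30} ≡ 1 mod 31 since 31 is prime and gcd(8, 31) = 1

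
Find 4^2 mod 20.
4^{2} = 16 ≡ 16 mod 20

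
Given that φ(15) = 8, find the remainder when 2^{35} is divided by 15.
By Euler: 2^{8} ≡ 1 mod 15 since gcd(2, 15) = 1. 35 = 4×8 + 3. So 2^{35} ≡ 2^{3} ≡ 8 mod 15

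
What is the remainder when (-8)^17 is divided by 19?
By repeated squaring mod 19: (-8)^{1}≡11, (-8)^{2}≡7, (-8)^{4}≡11, (-8)^{8}≡7, (-8)^{16}≡11. Then (-8)^{17} = (-8)^{16+1} ≡ 11 × 11 ≡ 7 mod 19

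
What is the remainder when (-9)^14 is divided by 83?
By repeated squaring mod 83: (-9)^{1}≡74, (-9)^{2}≡81, (-9)^{4}≡4, (-9)^{8}≡16. Then (-9)^{14} = (-9)^{8+4+2} ≡ 16 × 4 × 81 ≡ 38 mod 83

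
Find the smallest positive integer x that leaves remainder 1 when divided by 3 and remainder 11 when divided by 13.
M = 3 × 13 = 39. M₁ = 13, y₁ ≡ 1 (mod 3). M₂ = 3, y₂ ≡ 9 (mod 13). x = 1×13×1 + 11×3×9 ≡ 37 (mod 39)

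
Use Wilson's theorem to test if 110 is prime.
(109)! mod 110 = 0. Since 0 ≢ -1 mod 110, 110 is not prime.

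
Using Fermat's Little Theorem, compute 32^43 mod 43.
By Fermat: 32^{42} ≡ 1 (mod 43). So 32^{43} = 32^{42} · 32^{1} ≡ 32^{1} ≡ 32 (mod 43)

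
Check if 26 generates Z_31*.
26^{6} ≡ 1 (mod 31) and 6 < 30, so ord_31(26) = 6 ≠ 30 and 26 is not a primitive root.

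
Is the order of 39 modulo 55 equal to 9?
Powers of 39 mod 55: 39^1≡39, 39^2≡36, 39^3≡29, 39^4≡31, 39^5≡54, 39^6≡16, 39^7≡19, 39^8≡26, 39^9≡24, 39^10≡1. 39^9≡24≢1, so ord ≠ 9. No, the actual order is 10.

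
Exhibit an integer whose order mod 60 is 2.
41 has order 2 mod 60 since 41^{2} ≡ 1 mod 60 and no smaller power works.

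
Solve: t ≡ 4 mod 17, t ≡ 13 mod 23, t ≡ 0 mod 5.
M = 17 × 23 × 5 = 1955. M₁ = 115, y₁ ≡ 4 mod 17. M₂ = 85, y₂ ≡ 13 mod 23. M₃ = 391, y₃ ≡ 1 mod 5. t = 4×115×4 + 13×85×13 + 0×391×1 ≡ 565 mod 1955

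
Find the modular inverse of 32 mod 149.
Since 149 is prime, by Fermat 32^(-1) ≡ 32^{147} ≡ 14 (mod 149). Verify: 32 × 14 = 448 ≡ 1 (mod 149)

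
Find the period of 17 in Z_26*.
Powers of 17 mod 26: 17^1≡17, 17^2≡3, 17^3≡25, 17^4≡9, 17^5≡23, 17^6≡1. ord_26(17) = 6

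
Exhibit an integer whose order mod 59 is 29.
3 has order 29 mod 59 since 3^{29} ≡ 1 (mod 59) and no smaller power works.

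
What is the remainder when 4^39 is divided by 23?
Using Fermat: 4^{22} ≡ 1 mod 23. 39 ≡ 17 mod 22. So 4^{39} ≡ 4^{17} ≡ 2 mod 23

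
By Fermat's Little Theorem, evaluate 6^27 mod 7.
By Fermat: 6^{6} ≡ 1 (mod 7). 27 = 4×6 + 3. So 6^{27} ≡ 6^{3} ≡ 6 (mod 7)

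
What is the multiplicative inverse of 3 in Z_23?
Since 23 is prime, by Fermat 3^(-1) ≡ 3^{21} ≡ 8 mod 23. Verify: 3 × 8 = 24 ≡ 1 mod 23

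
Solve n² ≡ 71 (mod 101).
The square roots of 71 mod 101 are 24 and 77. Verify: 24² = 576 ≡ 71 (mod 101)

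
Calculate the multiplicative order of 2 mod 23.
Powers of 2 mod 23: 2^1≡2, 2^2≡4, 2^3≡8, 2^4≡16, 2^5≡9, 2^6≡18, 2^7≡13, 2^8≡3, 2^9≡6, 2^10≡12, 2^11≡1. So the order of 2 is 11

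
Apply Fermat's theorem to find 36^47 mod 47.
By Fermat: 36^{46} ≡ 1 mod 47. So 36^{47} = 36^{46} · 36^{1} ≡ 36^{1} ≡ 36 mod 47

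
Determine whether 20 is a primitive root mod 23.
ord_23(20) divides 22. For each prime q|22: 20^{11}≡22, 20^{2}≡9, none ≡ 1. So 20 has order 22 and is a primitive root mod 23.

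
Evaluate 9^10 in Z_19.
By repeated squaring mod 19: 9^{1}≡9, 9^{2}≡5, 9^{4}≡6, 9^{8}≡17. Then 9^{10} = 9^{8+2} ≡ 17 × 5 ≡ 9 mod 19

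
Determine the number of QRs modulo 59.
For prime 59, there are (p-1)/2 = (59-1)/2 = 29 quadratic residues (excluding 0).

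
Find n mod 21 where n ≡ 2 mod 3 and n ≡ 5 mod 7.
M = 3 × 7 = 21. M₁ = 7, y₁ ≡ 1 mod 3. M₂ = 3, y₂ ≡ 5 mod 7. n = 2×7×1 + 5×3×5 ≡ 5 mod 21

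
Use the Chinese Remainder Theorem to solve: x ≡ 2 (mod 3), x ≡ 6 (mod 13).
M = 3 × 13 = 39. M₁ = 13, y₁ ≡ 1 (mod 3). M₂ = 3, y₂ ≡ 9 (mod 13). x = 2×13×1 + 6×3×9 ≡ 32 (mod 39)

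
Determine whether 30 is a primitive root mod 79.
ord_79(30) divides 78. For each prime q|78: 30^{39}≡78, 30^{26}≡23, 30^{6}≡8, none ≡ 1. So 30 has order 78 and is a primitive root mod 79.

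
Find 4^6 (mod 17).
By repeated squaring (mod 17): 4^{1}≡4, 4^{2}≡16, 4^{4}≡1. Then 4^{6} = 4^{4+2} ≡ 1 × 16 ≡ 16 (mod 17)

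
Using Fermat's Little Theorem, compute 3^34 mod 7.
By Fermat: 3^{6} ≡ 1 (mod 7). 34 = 5×6 + 4. So 3^{34} ≡ 3^{4} ≡ 4 (mod 7)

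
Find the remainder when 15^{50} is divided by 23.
By Fermat: 15^{22} ≡ 1 (mod 23). 50 = 2×22 + 6. So 15^{50} ≡ 15^{6} ≡ 13 (mod 23)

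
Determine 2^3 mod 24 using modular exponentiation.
2^{3} = 8 ≡ 8 (mod 24)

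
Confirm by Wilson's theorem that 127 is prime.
(126)! mod 127 = 126. Since this equals -1 (mod 127), Wilson confirms 127 is prime.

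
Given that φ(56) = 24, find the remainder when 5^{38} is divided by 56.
By Euler: 5^{24} ≡ 1 (mod 56) since gcd(5, 56) = 1. 38 = 1×24 + 14. So 5^{38} ≡ 5^{14} ≡ 25 (mod 56)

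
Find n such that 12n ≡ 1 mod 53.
Since 53 is prime, by Fermat 12^(-1) ≡ 12^{51} ≡ 31 mod 53. Verify: 12 × 31 = 372 ≡ 1 mod 53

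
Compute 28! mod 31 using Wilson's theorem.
(30)! = (28)! × (29) × (30) ≡ -1 mod 31. So (28)! ≡ -1 × [(30)(29)]^(-1) ≡ 15 mod 31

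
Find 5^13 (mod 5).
By repeated squaring (mod 5): 5^{1}≡0, 5^{2}≡0, 5^{4}≡0, 5^{8}≡0. Then 5^{13} = 5^{8+4+1} ≡ 0 × 0 × 0 ≡ 0 (mod 5)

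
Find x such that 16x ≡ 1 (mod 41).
Since 41 is prime, by Fermat 16^(-1) ≡ 16^{39} ≡ 18 (mod 41). Verify: 16 × 18 = 288 ≡ 1 (mod 41)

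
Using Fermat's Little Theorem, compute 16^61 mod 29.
By Fermat: 16^{28} ≡ 1 (mod 29). 61 = 2×28 + 5. So 16^{61} ≡ 16^{5} ≡ 23 (mod 29)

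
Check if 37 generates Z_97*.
ord_97(37) divides 96. For each prime q|96: 37^{48}≡96, 37^{32}≡35, none ≡ 1. So 37 has order 96 and is a primitive root mod 97.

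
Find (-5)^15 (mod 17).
By repeated squaring (mod 17): (-5)^{1}≡12, (-5)^{2}≡8, (-5)^{4}≡13, (-5)^{8}≡16. Then (-5)^{15} = (-5)^{8+4+2+1} ≡ 16 × 13 × 8 × 12 ≡ 10 (mod 17)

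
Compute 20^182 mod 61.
Using Fermat: 20^{60} ≡ 1 (mod 61). 182 ≡ 2 (mod 60). So 20^{182} ≡ 20^{2} ≡ 34 (mod 61)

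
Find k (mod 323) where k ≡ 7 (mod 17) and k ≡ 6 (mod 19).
M = 17 × 19 = 323. M₁ = 19, y₁ ≡ 9 (mod 17). M₂ = 17, y₂ ≡ 9 (mod 19). k = 7×19×9 + 6×17×9 ≡ 177 (mod 323)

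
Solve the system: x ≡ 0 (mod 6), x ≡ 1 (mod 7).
M = 6 × 7 = 42. M₁ = 7, y₁ ≡ 1 (mod 6). M₂ = 6, y₂ ≡ 6 (mod 7). x = 0×7×1 + 1×6×6 ≡ 36 (mod 42)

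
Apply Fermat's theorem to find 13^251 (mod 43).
By Fermat: 13^{42} ≡ 1 (mod 43). 251 ≡ 41 (mod 42). So 13^{251} ≡ 13^{41} ≡ 10 (mod 43)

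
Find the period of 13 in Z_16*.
Powers of 13 mod 16: 13^1≡13, 13^2≡9, 13^3≡5, 13^4≡1. ord_16(13) = 4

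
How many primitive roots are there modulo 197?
Number of primitive roots mod 197 = φ(p-1) = φ(196) = 84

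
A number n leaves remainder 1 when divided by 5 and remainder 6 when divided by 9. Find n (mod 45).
M = 5 × 9 = 45. M₁ = 9, y₁ ≡ 4 (mod 5). M₂ = 5, y₂ ≡ 2 (mod 9). n = 1×9×4 + 6×5×2 ≡ 6 (mod 45)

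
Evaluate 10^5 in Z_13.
By repeated squaring mod 13: 10^{1}≡10, 10^{2}≡9, 10^{4}≡3. Then 10^{5} = 10^{4+1} ≡ 3 × 10 ≡ 4 mod 13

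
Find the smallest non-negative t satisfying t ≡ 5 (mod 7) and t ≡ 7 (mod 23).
M = 7 × 23 = 161. M₁ = 23, y₁ ≡ 4 (mod 7). M₂ = 7, y₂ ≡ 10 (mod 23). t = 5×23×4 + 7×7×10 ≡ 145 (mod 161)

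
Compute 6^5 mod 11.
By repeated squaring (mod 11): 6^{1}≡6, 6^{2}≡3, 6^{4}≡9. Then 6^{5} = 6^{4+1} ≡ 9 × 6 ≡ 10 (mod 11)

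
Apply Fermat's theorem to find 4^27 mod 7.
By Fermat: 4^{6} ≡ 1 mod 7. 27 = 4×6 + 3. So 4^{27} ≡ 4^{3} ≡ 1 mod 7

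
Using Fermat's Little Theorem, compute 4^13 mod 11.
By Fermat: 4^{10} ≡ 1 (mod 11). So 4^{13} = 4^{10} · 4^{3} ≡ 4^{3} ≡ 9 (mod 11)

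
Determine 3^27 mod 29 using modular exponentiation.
By repeated squaring (mod 29): 3^{1}≡3, 3^{2}≡9, 3^{4}≡23, 3^{8}≡7, 3^{16}≡20. Then 3^{27} = 3^{16+8+2+1} ≡ 20 × 7 × 9 × 3 ≡ 10 (mod 29)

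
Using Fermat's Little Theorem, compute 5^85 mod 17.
By Fermat: 5^{16} ≡ 1 mod 17. 85 = 5×16 + 5. So 5^{85} ≡ 5^{5} ≡ 14 mod 17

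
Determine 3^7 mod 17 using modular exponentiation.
By repeated squaring (mod 17): 3^{1}≡3, 3^{2}≡9, 3^{4}≡13. Then 3^{7} = 3^{4+2+1} ≡ 13 × 9 × 3 ≡ 11 (mod 17)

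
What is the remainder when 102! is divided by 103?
By Wilson's theorem, (102)! ≡ -1 ≡ 102 (mod 103)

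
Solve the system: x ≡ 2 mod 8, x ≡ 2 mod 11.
M = 8 × 11 = 88. M₁ = 11, y₁ ≡ 3 mod 8. M₂ = 8, y₂ ≡ 7 mod 11. x = 2×11×3 + 2×8×7 ≡ 2 mod 88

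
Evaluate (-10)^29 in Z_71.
By repeated squaring (mod 71): (-10)^{1}≡61, (-10)^{2}≡29, (-10)^{4}≡60, (-10)^{8}≡50, (-10)^{16}≡15. Then (-10)^{29} = (-10)^{16+8+4+1} ≡ 15 × 50 × 60 × 61 ≡ 69 (mod 71)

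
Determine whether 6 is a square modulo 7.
By Euler's criterion: 6^{3} ≡ 6 (mod 7). Since this equals -1 (≡ 6), 6 is not a QR.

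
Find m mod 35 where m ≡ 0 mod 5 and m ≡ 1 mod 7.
M = 5 × 7 = 35. M₁ = 7, y₁ ≡ 3 mod 5. M₂ = 5, y₂ ≡ 3 mod 7. m = 0×7×3 + 1×5×3 ≡ 15 mod 35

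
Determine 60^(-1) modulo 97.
Since 97 is prime, by Fermat 60^(-1) ≡ 60^{95} ≡ 76 (mod 97). Verify: 60 × 76 = 4560 ≡ 1 (mod 97)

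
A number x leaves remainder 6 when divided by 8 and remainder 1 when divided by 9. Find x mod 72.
M = 8 × 9 = 72. M₁ = 9, y₁ ≡ 1 mod 8. M₂ = 8, y₂ ≡ 8 mod 9. x = 6×9×1 + 1×8×8 ≡ 46 mod 72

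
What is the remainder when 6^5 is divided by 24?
By repeated squaring (mod 24): 6^{1}≡6, 6^{2}≡12, 6^{4}≡0. Then 6^{5} = 6^{4+1} ≡ 0 × 6 ≡ 0 (mod 24)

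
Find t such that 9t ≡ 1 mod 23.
Since 23 is prime, by Fermat 9^(-1) ≡ 9^{21} ≡ 18 mod 23. Verify: 9 × 18 = 162 ≡ 1 mod 23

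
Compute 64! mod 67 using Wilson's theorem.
(66)! = (64)! × (65) × (66) ≡ -1 mod 67. So (64)! ≡ -1 × [(66)(65)]^(-1) ≡ 33 mod 67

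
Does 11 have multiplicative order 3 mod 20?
Powers of 11 mod 20: 11^1≡11, 11^2≡1. Already 11^2≡1, so the order is 2 < 3. No, the actual order is 2.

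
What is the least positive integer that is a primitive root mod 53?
g = 2. For each prime q|52: 2^{26}≡52, 2^{4}≡16, none ≡ 1, so ord_53(2) = 52 and 2 is a primitive root.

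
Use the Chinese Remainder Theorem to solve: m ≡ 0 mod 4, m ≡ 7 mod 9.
M = 4 × 9 = 36. M₁ = 9, y₁ ≡ 1 mod 4. M₂ = 4, y₂ ≡ 7 mod 9. m = 0×9×1 + 7×4×7 ≡ 16 mod 36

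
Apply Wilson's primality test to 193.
(192)! mod 193 = 192. Since 192 ≡ -1 (mod 193), 193 is prime.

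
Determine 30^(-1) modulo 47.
Since 47 is prime, by Fermat 30^(-1) ≡ 30^{45} ≡ 11 mod 47. Verify: 30 × 11 = 330 ≡ 1 mod 47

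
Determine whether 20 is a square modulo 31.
By Euler's criterion: 20^{15} ≡ 1 mod 31. Since this equals 1, 20 is a QR.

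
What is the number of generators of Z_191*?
A prime p has φ(p-1) primitive roots; here φ(190) = 72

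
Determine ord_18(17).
Powers of 17 mod 18: 17^1≡17, 17^2≡1. So the order of 17 is 2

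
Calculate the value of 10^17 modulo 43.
By repeated squaring (mod 43): 10^{1}≡10, 10^{2}≡14, 10^{4}≡24, 10^{8}≡17, 10^{16}≡31. Then 10^{17} = 10^{16+1} ≡ 31 × 10 ≡ 9 (mod 43)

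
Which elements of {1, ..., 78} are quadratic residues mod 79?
Quadratic residues modulo 79: {1, 2, 4, 5, 8, 9, 10, 11, 13, 16, 18, 19, 20, 21, 22, 23, 25, 26, 31, 32, 36, 38, 40, 42, 44, 45, 46, 49, 50, 51, 52, 55, 62, 64, 65, 67, 72, 73, 76}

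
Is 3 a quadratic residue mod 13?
By Euler's criterion: 3^{6} ≡ 1 (mod 13). Since this equals 1, 3 is a QR.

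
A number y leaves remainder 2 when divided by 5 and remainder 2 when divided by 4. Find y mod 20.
M = 5 × 4 = 20. M₁ = 4, y₁ ≡ 4 mod 5. M₂ = 5, y₂ ≡ 1 mod 4. y = 2×4×4 + 2×5×1 ≡ 2 mod 20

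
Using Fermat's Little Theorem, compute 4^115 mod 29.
By Fermat: 4^{28} ≡ 1 mod 29. 115 = 4×28 + 3. So 4^{115} ≡ 4^{3} ≡ 6 mod 29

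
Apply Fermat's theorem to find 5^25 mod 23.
By Fermat: 5^{22} ≡ 1 mod 23. So 5^{25} = 5^{22} · 5^{3} ≡ 5^{3} ≡ 10 mod 23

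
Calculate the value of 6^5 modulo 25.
By repeated squaring mod 25: 6^{1}≡6, 6^{2}≡11, 6^{4}≡21. Then 6^{5} = 6^{4+1} ≡ 21 × 6 ≡ 1 mod 25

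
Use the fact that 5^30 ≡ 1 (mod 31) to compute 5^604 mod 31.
By Fermat: 5^{30} ≡ 1 (mod 31). 604 ≡ 4 (mod 30). So 5^{604} ≡ 5^{4} ≡ 5 (mod 31)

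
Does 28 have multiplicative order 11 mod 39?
Powers of 28 mod 39: 28^1≡28, 28^2≡4, 28^3≡34, 28^4≡16, 28^5≡19, 28^6≡25, 28^7≡37, 28^8≡22, 28^9≡31, 28^10≡10, 28^11≡7, 28^12≡1. 28^11≡7≢1, so ord ≠ 11. No, the actual order is 12.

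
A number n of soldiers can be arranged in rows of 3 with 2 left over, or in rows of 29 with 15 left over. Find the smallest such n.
M = 3 × 29 = 87. M₁ = 29, y₁ ≡ 2 (mod 3). M₂ = 3, y₂ ≡ 10 (mod 29). n = 2×29×2 + 15×3×10 ≡ 44 (mod 87)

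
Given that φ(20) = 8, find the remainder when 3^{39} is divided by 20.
By Euler: 3^{8} ≡ 1 (mod 20) since gcd(3, 20) = 1. 39 = 4×8 + 7. So 3^{39} ≡ 3^{7} ≡ 7 (mod 20)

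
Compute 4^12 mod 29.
By repeated squaring mod 29: 4^{1}≡4, 4^{2}≡16, 4^{4}≡24, 4^{8}≡25. Then 4^{12} = 4^{8+4} ≡ 25 × 24 ≡ 20 mod 29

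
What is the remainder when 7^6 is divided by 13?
By repeated squaring mod 13: 7^{1}≡7, 7^{2}≡10, 7^{4}≡9. Then 7^{6} = 7^{4+2} ≡ 9 × 10 ≡ 12 mod 13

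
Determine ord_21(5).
Powers of 5 mod 21: 5^1≡5, 5^2≡4, 5^3≡20, 5^4≡16, 5^5≡17, 5^6≡1. ord_21(5) = 6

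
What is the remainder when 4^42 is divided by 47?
By repeated squaring mod 47: 4^{1}≡4, 4^{2}≡16, 4^{4}≡21, 4^{8}≡18, 4^{16}≡42, 4^{32}≡25. Then 4^{42} = 4^{32+8+2} ≡ 25 × 18 × 16 ≡ 9 mod 47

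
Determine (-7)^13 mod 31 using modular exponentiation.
By repeated squaring mod 31: (-7)^{1}≡24, (-7)^{2}≡18, (-7)^{4}≡14, (-7)^{8}≡10. Then (-7)^{13} = (-7)^{8+4+1} ≡ 10 × 14 × 24 ≡ 12 mod 31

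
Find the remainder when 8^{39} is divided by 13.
By Fermat: 8^{12} ≡ 1 mod 13. 39 = 3×12 + 3. So 8^{39} ≡ 8^{3} ≡ 5 mod 13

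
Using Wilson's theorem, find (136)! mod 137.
By Wilson's theorem, (136)! ≡ -1 ≡ 136 (mod 137)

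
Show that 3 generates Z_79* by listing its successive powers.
3^1, 3^2, ..., 3^{78} mod 79: [3, 9, 27, 2, 6, 18, 54, 4, 12, 36, 29, 8, 24, 72, 58, 16, 48, 65, 37, 32, 17, 51, 74, 64, 34, 23, 69, 49, 68, 46, 59, 19, 57, 13, 39, 38, 35, 26, 78, 76, 70, 52, 77, 73, 61, 25, 75, 67, 43, 50, 71, 55, 7, 21, 63, 31, 14, 42, 47, 62, 28, 5, 15, 45, 56, 10, 30, 11, 33, 20, 60, 22, 66, 40, 41, 44, 53, 1]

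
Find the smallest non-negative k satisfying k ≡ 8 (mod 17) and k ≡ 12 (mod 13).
M = 17 × 13 = 221. M₁ = 13, y₁ ≡ 4 (mod 17). M₂ = 17, y₂ ≡ 10 (mod 13). k = 8×13×4 + 12×17×10 ≡ 25 (mod 221)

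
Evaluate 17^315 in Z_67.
Using Fermat: 17^{66} ≡ 1 mod 67. 315 ≡ 51 mod 66. So 17^{315} ≡ 17^{51} ≡ 25 mod 67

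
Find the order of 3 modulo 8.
Powers of 3 mod 8: 3^1≡3, 3^2≡1. So the order of 3 is 2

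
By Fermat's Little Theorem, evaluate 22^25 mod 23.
By Fermat: 22^{22} ≡ 1 mod 23. So 22^{25} = 22^{22} · 22^{3} ≡ 22^{3} ≡ 22 mod 23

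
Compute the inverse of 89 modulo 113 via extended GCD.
Extended GCD: 89(-33) + 113(26) = 1. So 89^(-1) ≡ -33 ≡ 80 (mod 113). Verify: 89 × 80 = 7120 ≡ 1 (mod 113)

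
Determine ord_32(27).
Powers of 27 mod 32: 27^1≡27, 27^2≡25, 27^3≡3, 27^4≡17, 27^5≡11, 27^6≡9, 27^7≡19, 27^8≡1. Order = 8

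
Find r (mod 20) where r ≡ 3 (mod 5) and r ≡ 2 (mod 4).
M = 5 × 4 = 20. M₁ = 4, y₁ ≡ 4 (mod 5). M₂ = 5, y₂ ≡ 1 (mod 4). r = 3×4×4 + 2×5×1 ≡ 18 (mod 20)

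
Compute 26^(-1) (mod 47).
Since 47 is prime, by Fermat 26^(-1) ≡ 26^{45} ≡ 38 (mod 47). Verify: 26 × 38 = 988 ≡ 1 (mod 47)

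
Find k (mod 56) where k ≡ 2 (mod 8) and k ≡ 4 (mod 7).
M = 8 × 7 = 56. M₁ = 7, y₁ ≡ 7 (mod 8). M₂ = 8, y₂ ≡ 1 (mod 7). k = 2×7×7 + 4×8×1 ≡ 18 (mod 56)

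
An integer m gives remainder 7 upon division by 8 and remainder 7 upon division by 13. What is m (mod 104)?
M = 8 × 13 = 104. M₁ = 13, y₁ ≡ 5 (mod 8). M₂ = 8, y₂ ≡ 5 (mod 13). m = 7×13×5 + 7×8×5 ≡ 7 (mod 104)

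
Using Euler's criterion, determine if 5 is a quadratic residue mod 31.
By Euler's criterion: 5^{15} ≡ 1 mod 31. Since this equals 1, 5 is a QR.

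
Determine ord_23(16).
Powers of 16 mod 23: 16^1≡16, 16^2≡3, 16^3≡2, 16^4≡9, 16^5≡6, 16^6≡4, 16^7≡18, 16^8≡12, 16^9≡8, 16^10≡13, 16^11≡1. ord_23(16) = 11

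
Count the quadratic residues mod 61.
For prime 61, there are (p-1)/2 = (61-1)/2 = 30 quadratic residues (excluding 0).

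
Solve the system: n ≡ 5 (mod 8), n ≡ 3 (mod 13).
M = 8 × 13 = 104. M₁ = 13, y₁ ≡ 5 (mod 8). M₂ = 8, y₂ ≡ 5 (mod 13). n = 5×13×5 + 3×8×5 ≡ 29 (mod 104)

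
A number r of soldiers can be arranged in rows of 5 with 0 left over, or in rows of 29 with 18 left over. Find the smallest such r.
M = 5 × 29 = 145. M₁ = 29, y₁ ≡ 4 mod 5. M₂ = 5, y₂ ≡ 6 mod 29. r = 0×29×4 + 18×5×6 ≡ 105 mod 145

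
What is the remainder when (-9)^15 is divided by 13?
Using Fermat: (-9)^{12} ≡ 1 (mod 13). 15 ≡ 3 (mod 12). So (-9)^{15} ≡ (-9)^{3} ≡ 12 (mod 13)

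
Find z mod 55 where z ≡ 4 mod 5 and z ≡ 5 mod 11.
M = 5 × 11 = 55. M₁ = 11, y₁ ≡ 1 mod 5. M₂ = 5, y₂ ≡ 9 mod 11. z = 4×11×1 + 5×5×9 ≡ 49 mod 55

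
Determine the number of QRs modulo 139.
For prime 139, there are (p-1)/2 = (139-1)/2 = 69 quadratic residues (excluding 0).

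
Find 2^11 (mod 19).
By repeated squaring (mod 19): 2^{1}≡2, 2^{2}≡4, 2^{4}≡16, 2^{8}≡9. Then 2^{11} = 2^{8+2+1} ≡ 9 × 4 × 2 ≡ 15 (mod 19)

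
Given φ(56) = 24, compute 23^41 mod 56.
By Euler: 23^{24} ≡ 1 (mod 56) since gcd(23, 56) = 1. 41 = 1×24 + 17. So 23^{41} ≡ 23^{17} ≡ 39 (mod 56)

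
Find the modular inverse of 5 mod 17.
Since 17 is prime, by Fermat 5^(-1) ≡ 5^{15} ≡ 7 mod 17. Verify: 5 × 7 = 35 ≡ 1 mod 17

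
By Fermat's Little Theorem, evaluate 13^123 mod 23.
By Fermat: 13^{22} ≡ 1 (mod 23). 123 = 5×22 + 13. So 13^{123} ≡ 13^{13} ≡ 8 (mod 23)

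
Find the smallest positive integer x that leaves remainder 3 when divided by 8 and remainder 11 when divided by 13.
M = 8 × 13 = 104. M₁ = 13, y₁ ≡ 5 (mod 8). M₂ = 8, y₂ ≡ 5 (mod 13). x = 3×13×5 + 11×8×5 ≡ 11 (mod 104)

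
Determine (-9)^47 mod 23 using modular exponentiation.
Using Fermat: (-9)^{22} ≡ 1 mod 23. 47 ≡ 3 mod 22. So (-9)^{47} ≡ (-9)^{3} ≡ 7 mod 23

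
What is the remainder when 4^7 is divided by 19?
By repeated squaring mod 19: 4^{1}≡4, 4^{2}≡16, 4^{4}≡9. Then 4^{7} = 4^{4+2+1} ≡ 9 × 16 × 4 ≡ 6 mod 19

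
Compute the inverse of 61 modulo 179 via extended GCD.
Extended GCD: 61(-44) + 179(15) = 1. So 61^(-1) ≡ -44 ≡ 135 (mod 179). Verify: 61 × 135 = 8235 ≡ 1 (mod 179)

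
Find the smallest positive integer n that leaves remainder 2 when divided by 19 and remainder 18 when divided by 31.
M = 19 × 31 = 589. M₁ = 31, y₁ ≡ 8 (mod 19). M₂ = 19, y₂ ≡ 18 (mod 31). n = 2×31×8 + 18×19×18 ≡ 173 (mod 589)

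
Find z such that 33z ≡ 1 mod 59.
Since 59 is prime, by Fermat 33^(-1) ≡ 33^{57} ≡ 34 mod 59. Verify: 33 × 34 = 1122 ≡ 1 mod 59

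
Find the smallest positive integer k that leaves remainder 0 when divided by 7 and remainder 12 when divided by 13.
M = 7 × 13 = 91. M₁ = 13, y₁ ≡ 6 mod 7. M₂ = 7, y₂ ≡ 2 mod 13. k = 0×13×6 + 12×7×2 ≡ 77 mod 91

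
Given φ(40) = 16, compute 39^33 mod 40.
By Euler: 39^{16} ≡ 1 (mod 40) since gcd(39, 40) = 1. 33 = 2×16 + 1. So 39^{33} ≡ 39^{1} ≡ 39 (mod 40)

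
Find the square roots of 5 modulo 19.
The square roots of 5 mod 19 are 9 and 10. Verify: 9² = 81 ≡ 5 mod 19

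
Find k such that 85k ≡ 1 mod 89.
Since 89 is prime, by Fermat 85^(-1) ≡ 85^{87} ≡ 22 mod 89. Verify: 85 × 22 = 1870 ≡ 1 mod 89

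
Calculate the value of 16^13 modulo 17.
By repeated squaring mod 17: 16^{1}≡16, 16^{2}≡1, 16^{4}≡1, 16^{8}≡1. Then 16^{13} = 16^{8+4+1} ≡ 1 × 1 × 16 ≡ 16 mod 17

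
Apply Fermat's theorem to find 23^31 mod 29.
By Fermat: 23^{28} ≡ 1 mod 29. So 23^{31} = 23^{28} · 23^{3} ≡ 23^{3} ≡ 16 mod 29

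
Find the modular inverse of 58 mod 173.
Since 173 is prime, by Fermat 58^(-1) ≡ 58^{171} ≡ 3 mod 173. Verify: 58 × 3 = 174 ≡ 1 mod 173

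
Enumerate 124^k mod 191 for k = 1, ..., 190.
124^1, 124^2, ..., 124^{190} mod 191: [124, 96, 62, 48, 31, 24, 111, 12, 151, 6, 171, 3, 181, 97, 186, 144, 93, 72, 142, 36, 71, 18, 131, 9, 161, 100, 176, 50, 88, 25, 44, 108, 22, 54, 11, 27, 101, 109, 146, 150, 73, 75, 132, 133, 66, 162, 33, 81, 112, 136, 56, 68, 28, 34, 14, 17, 7, 104, 99, 52, 145, 26, 168, 13, 84, 102, 42, 51, 21, 121, 106, 156, 53, 78, 122, 39, 61, 115, 126, 153, 63, 172, 127, 86, 159, 43, 175, 117, 183, 154, 187, 77, 189, 134, 190, 67, 95, 129, 143, 160, 167, 80, 179, 40, 185, 20, 188, 10, 94, 5, 47, 98, 119, 49, 155, 120, 173, 60, 182, 30, 91, 15, 141, 103, 166, 147, 83, 169, 137, 180, 164, 90, 82, 45, 41, 118, 116, 59, 58, 125, 29, 158, 110, 79, 55, 135, 123, 163, 157, 177, 174, 184, 87, 92, 139, 46, 165, 23, 178, 107, 89, 149, 140, 170, 70, 85, 35, 138, 113, 69, 152, 130, 76, 65, 38, 128, 19, 64, 105, 32, 148, 16, 74, 8, 37, 4, 114, 2, 57, 1]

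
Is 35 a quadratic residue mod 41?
By Euler's criterion: 35^{20} ≡ 40 mod 41. Since this equals -1 (≡ 40), 35 is not a QR.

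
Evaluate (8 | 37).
(8/37) = 8^{18} mod 37 = -1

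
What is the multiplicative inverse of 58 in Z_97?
Since 97 is prime, by Fermat 58^(-1) ≡ 58^{95} ≡ 92 (mod 97). Verify: 58 × 92 = 5336 ≡ 1 (mod 97)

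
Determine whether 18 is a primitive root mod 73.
18^{18} ≡ 1 mod 73 and 18 < 72, so ord_73(18) = 18 ≠ 72 and 18 is not a primitive root.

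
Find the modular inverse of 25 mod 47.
Since 47 is prime, by Fermat 25^(-1) ≡ 25^{45} ≡ 32 mod 47. Verify: 25 × 32 = 800 ≡ 1 mod 47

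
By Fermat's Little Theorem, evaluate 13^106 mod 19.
By Fermat: 13^{18} ≡ 1 (mod 19). 106 = 5×18 + 16. So 13^{106} ≡ 13^{16} ≡ 9 (mod 19)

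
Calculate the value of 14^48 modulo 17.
Using Fermat: 14^{16} ≡ 1 mod 17. 48 ≡ 0 mod 16. So 14^{48} ≡ 14^{0} ≡ 1 mod 17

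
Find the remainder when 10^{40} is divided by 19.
By Fermat: 10^{18} ≡ 1 (mod 19). 40 = 2×18 + 4. So 10^{40} ≡ 10^{4} ≡ 6 (mod 19)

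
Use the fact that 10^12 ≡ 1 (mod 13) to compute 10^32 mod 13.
By Fermat: 10^{12} ≡ 1 (mod 13). 32 = 2×12 + 8. So 10^{32} ≡ 10^{8} ≡ 9 (mod 13)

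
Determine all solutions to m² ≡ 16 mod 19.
The square roots of 16 mod 19 are 4 and 15. Verify: 4² = 16 ≡ 16 mod 19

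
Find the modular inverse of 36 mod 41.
Since 41 is prime, by Fermat 36^(-1) ≡ 36^{39} ≡ 8 (mod 41). Verify: 36 × 8 = 288 ≡ 1 (mod 41)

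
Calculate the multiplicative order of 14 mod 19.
Powers of 14 mod 19: 14^1≡14, 14^2≡6, 14^3≡8, 14^4≡17, 14^5≡10, 14^6≡7, 14^7≡3, 14^8≡4, 14^9≡18, 14^10≡5, 14^11≡13, 14^12≡11, 14^13≡2, 14^14≡9, 14^15≡12, 14^16≡16, 14^17≡15, 14^18≡1. Order = 18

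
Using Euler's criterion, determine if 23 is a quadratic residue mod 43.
By Euler's criterion: 23^{21} ≡ 1 mod 43. Since this equals 1, 23 is a QR.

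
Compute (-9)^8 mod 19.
By repeated squaring mod 19: (-9)^{1}≡10, (-9)^{2}≡5, (-9)^{4}≡6, (-9)^{8}≡17. So (-9)^{8} ≡ 17 mod 19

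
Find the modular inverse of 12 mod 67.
Since 67 is prime, by Fermat 12^(-1) ≡ 12^{65} ≡ 28 mod 67. Verify: 12 × 28 = 336 ≡ 1 mod 67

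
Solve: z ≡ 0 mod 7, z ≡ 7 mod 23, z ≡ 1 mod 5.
M = 7 × 23 × 5 = 805. M₁ = 115, y₁ ≡ 5 mod 7. M₂ = 35, y₂ ≡ 2 mod 23. M₃ = 161, y₃ ≡ 1 mod 5. z = 0×115×5 + 7×35×2 + 1×161×1 ≡ 651 mod 805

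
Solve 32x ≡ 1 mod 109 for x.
Since 109 is prime, by Fermat 32^(-1) ≡ 32^{107} ≡ 92 mod 109. Verify: 32 × 92 = 2944 ≡ 1 mod 109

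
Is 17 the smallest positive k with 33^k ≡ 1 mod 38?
Powers of 33 mod 38: 33^1≡33, 33^2≡25, 33^3≡27, 33^4≡17, 33^5≡29, 33^6≡7, 33^7≡3, 33^8≡23, 33^9≡37, 33^10≡5, 33^11≡13, 33^12≡11, 33^13≡21, 33^14≡9, 33^15≡31, 33^16≡35, 33^17≡15, 33^18≡1. 33^17≡15≢1, so ord ≠ 17. No, the actual order is 18.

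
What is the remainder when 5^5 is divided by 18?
By repeated squaring (mod 18): 5^{1}≡5, 5^{2}≡7, 5^{4}≡13. Then 5^{5} = 5^{4+1} ≡ 13 × 5 ≡ 11 (mod 18)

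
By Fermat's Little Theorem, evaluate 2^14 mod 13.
By Fermat: 2^{12} ≡ 1 (mod 13). So 2^{14} = 2^{12} · 2^{2} ≡ 2^{2} ≡ 4 (mod 13)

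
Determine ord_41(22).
Powers of 22 mod 41: 22^1≡22, 22^2≡33, 22^3≡29, 22^4≡23, 22^5≡14, 22^6≡21, 22^7≡11, 22^8≡37, 22^9≡35, 22^10≡32, 22^11≡7, 22^12≡31, 22^13≡26, 22^14≡39, 22^15≡38, 22^16≡16, 22^17≡24, 22^18≡36, 22^19≡13, 22^20≡40, 22^21≡19, 22^22≡8, 22^23≡12, 22^24≡18, 22^25≡27, 22^26≡20, 22^27≡30, 22^28≡4, 22^29≡6, 22^30≡9, 22^31≡34, 22^32≡10, 22^33≡15, 22^34≡2, 22^35≡3, 22^36≡25, 22^37≡17, 22^38≡5, 22^39≡28, 22^40≡1. Order = 40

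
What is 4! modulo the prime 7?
(6)! = (4)! × (5) × (6) ≡ -1 (mod 7). So (4)! ≡ -1 × [(6)(5)]^(-1) ≡ 3 (mod 7)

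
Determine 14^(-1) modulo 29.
Since 29 is prime, by Fermat 14^(-1) ≡ 14^{27} ≡ 27 (mod 29). Verify: 14 × 27 = 378 ≡ 1 (mod 29)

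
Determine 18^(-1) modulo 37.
Since 37 is prime, by Fermat 18^(-1) ≡ 18^{35} ≡ 35 (mod 37). Verify: 18 × 35 = 630 ≡ 1 (mod 37)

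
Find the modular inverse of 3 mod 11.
Since 11 is prime, by Fermat 3^(-1) ≡ 3^{9} ≡ 4 (mod 11). Verify: 3 × 4 = 12 ≡ 1 (mod 11)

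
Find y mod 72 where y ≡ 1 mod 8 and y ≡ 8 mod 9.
M = 8 × 9 = 72. M₁ = 9, y₁ ≡ 1 mod 8. M₂ = 8, y₂ ≡ 8 mod 9. y = 1×9×1 + 8×8×8 ≡ 17 mod 72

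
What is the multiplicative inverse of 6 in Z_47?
Since 47 is prime, by Fermat 6^(-1) ≡ 6^{45} ≡ 8 mod 47. Verify: 6 × 8 = 48 ≡ 1 mod 47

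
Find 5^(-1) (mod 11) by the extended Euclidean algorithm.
Extended GCD: 5(-2) + 11(1) = 1. So 5^(-1) ≡ -2 ≡ 9 (mod 11). Verify: 5 × 9 = 45 ≡ 1 (mod 11)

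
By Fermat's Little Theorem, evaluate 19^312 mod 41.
By Fermat: 19^{40} ≡ 1 (mod 41). 312 ≡ 32 (mod 40). So 19^{312} ≡ 19^{32} ≡ 10 (mod 41)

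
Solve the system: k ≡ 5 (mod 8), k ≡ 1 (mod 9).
M = 8 × 9 = 72. M₁ = 9, y₁ ≡ 1 (mod 8). M₂ = 8, y₂ ≡ 8 (mod 9). k = 5×9×1 + 1×8×8 ≡ 37 (mod 72)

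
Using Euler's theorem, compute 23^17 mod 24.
By Euler: 23^{8} ≡ 1 (mod 24) since gcd(23, 24) = 1. 17 = 2×8 + 1. So 23^{17} ≡ 23^{1} ≡ 23 (mod 24)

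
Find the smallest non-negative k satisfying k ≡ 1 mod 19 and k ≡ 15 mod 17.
M = 19 × 17 = 323. M₁ = 17, y₁ ≡ 9 mod 19. M₂ = 19, y₂ ≡ 9 mod 17. k = 1×17×9 + 15×19×9 ≡ 134 mod 323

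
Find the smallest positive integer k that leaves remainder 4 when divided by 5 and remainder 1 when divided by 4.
M = 5 × 4 = 20. M₁ = 4, y₁ ≡ 4 mod 5. M₂ = 5, y₂ ≡ 1 mod 4. k = 4×4×4 + 1×5×1 ≡ 9 mod 20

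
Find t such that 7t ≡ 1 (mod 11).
Since 11 is prime, by Fermat 7^(-1) ≡ 7^{9} ≡ 8 (mod 11). Verify: 7 × 8 = 56 ≡ 1 (mod 11)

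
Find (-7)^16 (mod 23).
By repeated squaring (mod 23): (-7)^{1}≡16, (-7)^{2}≡3, (-7)^{4}≡9, (-7)^{8}≡12, (-7)^{16}≡6. So (-7)^{16} ≡ 6 (mod 23)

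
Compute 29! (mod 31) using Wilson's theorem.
(30)! = (29)! × (30) ≡ -1 (mod 31). So (29)! ≡ -1 × (30)^(-1) ≡ (-1)×(-1) = 1 (mod 31)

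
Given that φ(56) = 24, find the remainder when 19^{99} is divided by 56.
By Euler: 19^{24} ≡ 1 mod 56 since gcd(19, 56) = 1. 99 = 4×24 + 3. So 19^{99} ≡ 19^{3} ≡ 27 mod 56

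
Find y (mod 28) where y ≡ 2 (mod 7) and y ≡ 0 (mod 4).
M = 7 × 4 = 28. M₁ = 4, y₁ ≡ 2 (mod 7). M₂ = 7, y₂ ≡ 3 (mod 4). y = 2×4×2 + 0×7×3 ≡ 16 (mod 28)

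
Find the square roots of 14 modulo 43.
The square roots of 14 mod 43 are 10 and 33. Verify: 10² = 100 ≡ 14 mod 43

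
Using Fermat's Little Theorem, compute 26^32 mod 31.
By Fermat: 26^{30} ≡ 1 mod 31. So 26^{32} = 26^{30} · 26^{2} ≡ 26^{2} ≡ 25 mod 31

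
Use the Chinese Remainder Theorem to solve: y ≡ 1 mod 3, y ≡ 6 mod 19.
M = 3 × 19 = 57. M₁ = 19, y₁ ≡ 1 mod 3. M₂ = 3, y₂ ≡ 13 mod 19. y = 1×19×1 + 6×3×13 ≡ 25 mod 57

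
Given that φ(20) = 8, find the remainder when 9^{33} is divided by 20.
By Euler: 9^{8} ≡ 1 mod 20 since gcd(9, 20) = 1. 33 = 4×8 + 1. So 9^{33} ≡ 9^{1} ≡ 9 mod 20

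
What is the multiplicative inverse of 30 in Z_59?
Since 59 is prime, by Fermat 30^(-1) ≡ 30^{57} ≡ 2 (mod 59). Verify: 30 × 2 = 60 ≡ 1 (mod 59)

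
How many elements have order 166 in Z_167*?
There are φ(167-1) = φ(166) = 82 primitive roots modulo 167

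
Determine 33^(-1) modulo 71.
Since 71 is prime, by Fermat 33^(-1) ≡ 33^{69} ≡ 28 mod 71. Verify: 33 × 28 = 924 ≡ 1 mod 71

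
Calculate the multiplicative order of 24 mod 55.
Powers of 24 mod 55: 24^1≡24, 24^2≡26, 24^3≡19, 24^4≡16, 24^5≡54, 24^6≡31, 24^7≡29, 24^8≡36, 24^9≡39, 24^10≡1. Order = 10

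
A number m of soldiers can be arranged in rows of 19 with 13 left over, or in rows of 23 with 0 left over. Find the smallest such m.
M = 19 × 23 = 437. M₁ = 23, y₁ ≡ 5 (mod 19). M₂ = 19, y₂ ≡ 17 (mod 23). m = 13×23×5 + 0×19×17 ≡ 184 (mod 437)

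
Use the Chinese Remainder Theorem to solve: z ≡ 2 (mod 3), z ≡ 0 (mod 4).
M = 3 × 4 = 12. M₁ = 4, y₁ ≡ 1 (mod 3). M₂ = 3, y₂ ≡ 3 (mod 4). z = 2×4×1 + 0×3×3 ≡ 8 (mod 12)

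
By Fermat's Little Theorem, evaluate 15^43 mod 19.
By Fermat: 15^{18} ≡ 1 (mod 19). 43 = 2×18 + 7. So 15^{43} ≡ 15^{7} ≡ 13 (mod 19)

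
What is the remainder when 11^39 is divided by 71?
By repeated squaring (mod 71): 11^{1}≡11, 11^{2}≡50, 11^{4}≡15, 11^{8}≡12, 11^{16}≡2, 11^{32}≡4. Then 11^{39} = 11^{32+4+2+1} ≡ 4 × 15 × 50 × 11 ≡ 56 (mod 71)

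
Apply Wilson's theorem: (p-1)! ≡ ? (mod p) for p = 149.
By Wilson's theorem, (148)! ≡ -1 ≡ 148 mod 149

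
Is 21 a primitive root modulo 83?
21^{41} ≡ 1 (mod 83) and 41 < 82, so ord_83(21) = 41 ≠ 82 and 21 is not a primitive root.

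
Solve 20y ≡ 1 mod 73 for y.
Since 73 is prime, by Fermat 20^(-1) ≡ 20^{71} ≡ 11 mod 73. Verify: 20 × 11 = 220 ≡ 1 mod 73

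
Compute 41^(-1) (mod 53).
Since 53 is prime, by Fermat 41^(-1) ≡ 41^{51} ≡ 22 (mod 53). Verify: 41 × 22 = 902 ≡ 1 (mod 53)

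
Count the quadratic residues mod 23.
For prime 23, there are (p-1)/2 = (23-1)/2 = 11 quadratic residues (excluding 0).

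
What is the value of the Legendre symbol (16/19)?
(16/19) = 16^{9} mod 19 = 1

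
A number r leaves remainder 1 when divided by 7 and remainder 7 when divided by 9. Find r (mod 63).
M = 7 × 9 = 63. M₁ = 9, y₁ ≡ 4 (mod 7). M₂ = 7, y₂ ≡ 4 (mod 9). r = 1×9×4 + 7×7×4 ≡ 43 (mod 63)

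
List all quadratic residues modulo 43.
Quadratic residues modulo 43: {1, 4, 6, 9, 10, 11, 13, 14, 15, 16, 17, 21, 23, 24, 25, 31, 35, 36, 38, 40, 41}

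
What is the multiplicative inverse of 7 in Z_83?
Since 83 is prime, by Fermat 7^(-1) ≡ 7^{81} ≡ 12 mod 83. Verify: 7 × 12 = 84 ≡ 1 mod 83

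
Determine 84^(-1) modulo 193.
Since 193 is prime, by Fermat 84^(-1) ≡ 84^{191} ≡ 108 mod 193. Verify: 84 × 108 = 9072 ≡ 1 mod 193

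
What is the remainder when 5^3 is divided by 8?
5^{3} = 125 ≡ 5 mod 8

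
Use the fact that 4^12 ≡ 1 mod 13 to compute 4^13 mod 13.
By Fermat: 4^{12} ≡ 1 mod 13. So 4^{13} = 4^{12} · 4^{1} ≡ 4^{1} ≡ 4 mod 13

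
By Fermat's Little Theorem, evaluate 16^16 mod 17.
By Fermat's Little Theorem, 16^{16} ≡ 1 (mod 17) since 17 is prime and gcd(16, 17) = 1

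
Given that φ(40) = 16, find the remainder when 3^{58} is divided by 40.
By Euler: 3^{16} ≡ 1 (mod 40) since gcd(3, 40) = 1. 58 = 3×16 + 10. So 3^{58} ≡ 3^{10} ≡ 9 (mod 40)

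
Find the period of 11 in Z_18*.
Powers of 11 mod 18: 11^1≡11, 11^2≡13, 11^3≡17, 11^4≡7, 11^5≡5, 11^6≡1. So the order of 11 is 6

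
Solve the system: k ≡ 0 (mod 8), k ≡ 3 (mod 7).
M = 8 × 7 = 56. M₁ = 7, y₁ ≡ 7 (mod 8). M₂ = 8, y₂ ≡ 1 (mod 7). k = 0×7×7 + 3×8×1 ≡ 24 (mod 56)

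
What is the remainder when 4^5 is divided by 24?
By repeated squaring mod 24: 4^{1}≡4, 4^{2}≡16, 4^{4}≡16. Then 4^{5} = 4^{4+1} ≡ 16 × 4 ≡ 16 mod 24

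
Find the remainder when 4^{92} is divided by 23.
By Fermat: 4^{22} ≡ 1 mod 23. 92 = 4×22 + 4. So 4^{92} ≡ 4^{4} ≡ 3 mod 23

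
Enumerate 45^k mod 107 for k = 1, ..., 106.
45^1, 45^2, ..., 45^{106} mod 107: [45, 99, 68, 64, 98, 23, 72, 30, 66, 81, 7, 101, 51, 48, 20, 44, 54, 76, 103, 34, 32, 49, 65, 36, 15, 33, 94, 57, 104, 79, 24, 10, 22, 27, 38, 105, 17, 16, 78, 86, 18, 61, 70, 47, 82, 52, 93, 12, 5, 11, 67, 19, 106, 62, 8, 39, 43, 9, 84, 35, 77, 41, 26, 100, 6, 56, 59, 87, 63, 53, 31, 4, 73, 75, 58, 42, 71, 92, 74, 13, 50, 3, 28, 83, 97, 85, 80, 69, 2, 90, 91, 29, 21, 89, 46, 37, 60, 25, 55, 14, 95, 102, 96, 40, 88, 1]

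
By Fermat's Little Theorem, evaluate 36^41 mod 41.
By Fermat: 36^{40} ≡ 1 mod 41. So 36^{41} = 36^{40} · 36^{1} ≡ 36^{1} ≡ 36 mod 41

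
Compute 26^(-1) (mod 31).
Since 31 is prime, by Fermat 26^(-1) ≡ 26^{29} ≡ 6 (mod 31). Verify: 26 × 6 = 156 ≡ 1 (mod 31)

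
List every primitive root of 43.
There are φ(42) = 12 primitive roots mod 43: {3, 5, 12, 18, 19, 20, 26, 28, 29, 30, 33, 34}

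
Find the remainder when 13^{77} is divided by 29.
By Fermat: 13^{28} ≡ 1 (mod 29). 77 = 2×28 + 21. So 13^{77} ≡ 13^{21} ≡ 28 (mod 29)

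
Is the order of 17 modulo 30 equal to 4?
Powers of 17 mod 30: 17^1≡17, 17^2≡19, 17^3≡23, 17^4≡1. First k with 17^k≡1 is k=4. Yes, ord_30(17) = 4.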